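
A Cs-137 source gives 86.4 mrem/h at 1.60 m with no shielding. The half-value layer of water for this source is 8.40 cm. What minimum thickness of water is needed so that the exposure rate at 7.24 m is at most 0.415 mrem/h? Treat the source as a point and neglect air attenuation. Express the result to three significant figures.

At 7.24 m, distance alone gives 86.4 × (1.60/7.24)² = 86.4 × 0.04884 = 4.220 mrem/h.
Further attenuation needed: 4.220/0.415 = 10.17.
n = log₂(10.17) = 3.346 half-value layers.
Thickness = 3.346 × 8.40 cm = 28.11 cm.

28.1 cm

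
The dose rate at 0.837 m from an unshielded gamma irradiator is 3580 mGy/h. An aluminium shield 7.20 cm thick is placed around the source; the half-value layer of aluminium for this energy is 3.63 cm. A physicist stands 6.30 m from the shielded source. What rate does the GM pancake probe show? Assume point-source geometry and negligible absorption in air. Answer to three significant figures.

Distance alone: (0.837/6.30)² = 0.01765, so 3580 × 0.01765 = 63.19 mGy/h.
Shield: 7.20/3.63 = 1.983 half-value layers → attenuation 2^(−1.983) = 0.2530.
Combined: 63.19 × 0.2530 = 15.99 mGy/h.

16.0 mGy/h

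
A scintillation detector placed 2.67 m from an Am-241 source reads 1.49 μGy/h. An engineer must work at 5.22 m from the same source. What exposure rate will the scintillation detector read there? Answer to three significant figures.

0.390 μGy/h

Applying the 1/r² law, scaling from 2.67 m to 5.22 m:
(2.67/5.22)² = 0.2616, so 1.49 × 0.2616 = 0.3898 μGy/h.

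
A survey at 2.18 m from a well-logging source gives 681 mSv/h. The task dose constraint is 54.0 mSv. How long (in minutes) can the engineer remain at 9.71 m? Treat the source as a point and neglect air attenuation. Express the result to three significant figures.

94.4 min

By the inverse-square law, rate at 9.71 m:
(2.18/9.71)² = 0.05041, so 681 × 0.05041 = 34.33 mSv/h.
Stay time = 54.0 mSv ÷ 34.33 mSv/h = 1.573 h = 94.38 min.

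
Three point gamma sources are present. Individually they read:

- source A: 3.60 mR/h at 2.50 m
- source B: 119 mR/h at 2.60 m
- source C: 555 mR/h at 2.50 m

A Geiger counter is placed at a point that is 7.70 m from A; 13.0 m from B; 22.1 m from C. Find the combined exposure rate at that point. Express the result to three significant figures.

12.2 mR/h

By superposition, sum each source's inverse-square contribution:
A: 3.60 × (2.50/7.70)² = 0.3795 mR/h
B: 119 × (2.60/13.0)² = 4.760 mR/h
C: 555 × (2.50/22.1)² = 7.102 mR/h
Total = 0.3795 + 4.760 + 7.102 = 12.24 mR/h.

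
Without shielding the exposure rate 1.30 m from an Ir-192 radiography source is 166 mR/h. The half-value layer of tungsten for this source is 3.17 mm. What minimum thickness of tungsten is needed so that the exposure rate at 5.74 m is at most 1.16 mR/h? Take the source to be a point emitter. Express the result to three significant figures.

At 5.74 m, distance alone gives 166 × (1.30/5.74)² = 166 × 0.05129 = 8.514 mR/h.
Further attenuation needed: 8.514/1.16 = 7.340.
n = log₂(7.340) = 2.876 half-value layers.
Thickness = 2.876 × 3.17 mm = 9.117 mm.

9.12 mm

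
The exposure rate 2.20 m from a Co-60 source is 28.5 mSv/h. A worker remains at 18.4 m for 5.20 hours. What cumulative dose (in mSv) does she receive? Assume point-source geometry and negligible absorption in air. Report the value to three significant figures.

Applying the 1/r² law, rate at 18.4 m:
28.5 × (2.20/18.4)² = 28.5 × 0.01430 = 0.4076 mSv/h.
Dose = rate × time = 0.4076 mSv/h × 5.200 h = 2.120 mSv.

2.12 mSv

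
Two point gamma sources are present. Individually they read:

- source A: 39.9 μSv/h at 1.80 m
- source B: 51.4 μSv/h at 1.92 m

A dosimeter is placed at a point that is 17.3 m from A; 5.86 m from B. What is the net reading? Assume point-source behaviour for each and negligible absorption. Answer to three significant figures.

Each source contributes Iᵢ·(dᵢ/rᵢ)²; contributions add.
A: 39.9 × (1.80/17.3)² = 0.4319 μSv/h
B: 51.4 × (1.92/5.86)² = 5.518 μSv/h
Total = 0.4319 + 5.518 = 5.950 μSv/h.

5.95 μSv/h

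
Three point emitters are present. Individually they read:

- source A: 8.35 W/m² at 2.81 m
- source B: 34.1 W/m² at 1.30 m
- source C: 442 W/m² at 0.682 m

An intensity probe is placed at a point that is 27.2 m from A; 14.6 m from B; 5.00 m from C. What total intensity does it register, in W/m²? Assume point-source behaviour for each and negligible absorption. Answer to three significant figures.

By superposition, sum each source's inverse-square contribution:
A: 8.35 × (2.81/27.2)² = 0.08912 W/m²
B: 34.1 × (1.30/14.6)² = 0.2704 W/m²
C: 442 × (0.682/5.00)² = 8.223 W/m²
Total = 0.08912 + 0.2704 + 8.223 = 8.583 W/m².

8.58 W/m²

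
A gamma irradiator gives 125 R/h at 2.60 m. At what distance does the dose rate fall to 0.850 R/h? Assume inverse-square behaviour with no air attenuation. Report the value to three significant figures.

Intensity scales as (d₁/d₂)², so d₂ = d₁·√(I₁/I₂).
I₁/I₂ = 125/0.850 = 147.1, so d₂ = 2.60 × √147.1 = 31.53 m.

31.5 m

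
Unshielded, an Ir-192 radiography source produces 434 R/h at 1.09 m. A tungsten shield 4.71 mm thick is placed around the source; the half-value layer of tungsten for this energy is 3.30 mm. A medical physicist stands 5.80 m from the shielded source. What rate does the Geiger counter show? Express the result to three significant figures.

5.70 R/h

Distance alone: 434 × (1.09/5.80)² = 434 × 0.03532 = 15.33 R/h.
Shield: 4.71/3.30 = 1.427 half-value layers → attenuation 2^(−1.427) = 0.3719.
Combined: 15.33 × 0.3719 = 5.701 R/h.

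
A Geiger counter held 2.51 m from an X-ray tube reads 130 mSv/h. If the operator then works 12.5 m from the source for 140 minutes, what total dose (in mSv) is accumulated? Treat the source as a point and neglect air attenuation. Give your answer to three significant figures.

Applying the 1/r² law, rate at 12.5 m:
130 × (2.51/12.5)² = 130 × 0.04032 = 5.242 mSv/h.
Dose = rate × time = 5.242 mSv/h × 2.333 h = 12.23 mSv.

12.2 mSv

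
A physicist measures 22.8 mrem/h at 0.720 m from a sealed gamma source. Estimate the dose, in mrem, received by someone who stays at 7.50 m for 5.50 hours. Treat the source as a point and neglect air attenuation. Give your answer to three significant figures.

1.16 mrem

By the inverse-square law, rate at 7.50 m:
22.8 × (0.720/7.50)² = 22.8 × 0.009216 = 0.2101 mrem/h.
Dose = rate × time = 0.2101 mrem/h × 5.500 h = 1.156 mrem.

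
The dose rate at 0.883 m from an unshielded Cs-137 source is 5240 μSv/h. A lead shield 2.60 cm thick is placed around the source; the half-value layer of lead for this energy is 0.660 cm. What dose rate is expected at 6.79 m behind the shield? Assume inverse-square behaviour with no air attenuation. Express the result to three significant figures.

5.78 μSv/h

Distance alone: 5240 × (0.883/6.79)² = 5240 × 0.01691 = 88.61 μSv/h.
Shield: 2.60/0.660 = 3.939 half-value layers → attenuation 2^(−3.939) = 0.06520.
Combined: 88.61 × 0.06520 = 5.777 μSv/h.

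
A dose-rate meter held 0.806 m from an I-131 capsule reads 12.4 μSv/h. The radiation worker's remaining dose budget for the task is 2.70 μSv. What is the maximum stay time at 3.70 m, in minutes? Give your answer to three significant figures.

Intensity scales as (d₁/d₂)², so rate at 3.70 m:
12.4 × (0.806/3.70)² = 12.4 × 0.04745 = 0.5884 μSv/h.
Stay time = 2.70 μSv ÷ 0.5884 μSv/h = 4.589 h = 275.3 min.

275 min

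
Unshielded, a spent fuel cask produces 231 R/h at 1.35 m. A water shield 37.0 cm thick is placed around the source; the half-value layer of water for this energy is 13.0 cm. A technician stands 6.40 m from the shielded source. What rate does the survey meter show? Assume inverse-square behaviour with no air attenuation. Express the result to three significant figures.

Distance alone: 231 × (1.35/6.40)² = 231 × 0.04449 = 10.28 R/h.
Shield: 37.0/13.0 = 2.846 half-value layers → attenuation 2^(−2.846) = 0.1391.
Combined: 10.28 × 0.1391 = 1.430 R/h.

1.43 R/h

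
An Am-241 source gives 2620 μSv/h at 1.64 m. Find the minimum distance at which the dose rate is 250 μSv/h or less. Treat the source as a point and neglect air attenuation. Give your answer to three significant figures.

5.31 m

Applying the 1/r² law, d₂ = d₁·√(I₁/I₂).
I₁/I₂ = 2620/250 = 10.48, so d₂ = 1.64 × √10.48 = 5.309 m.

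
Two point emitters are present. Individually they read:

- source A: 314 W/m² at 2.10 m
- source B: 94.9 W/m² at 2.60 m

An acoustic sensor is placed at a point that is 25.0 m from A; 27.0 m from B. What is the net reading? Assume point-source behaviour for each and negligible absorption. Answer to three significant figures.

By superposition, sum each source's inverse-square contribution:
A: 314 × (2.10/25.0)² = 2.216 W/m²
B: 94.9 × (2.60/27.0)² = 0.8800 W/m²
Total = 2.216 + 0.8800 = 3.096 W/m².

3.10 W/m²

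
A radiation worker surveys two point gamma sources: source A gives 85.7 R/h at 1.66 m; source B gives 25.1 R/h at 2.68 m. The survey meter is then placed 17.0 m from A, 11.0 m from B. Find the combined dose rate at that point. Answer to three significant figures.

By superposition, sum each source's inverse-square contribution:
A: 85.7 × (1.66/17.0)² = 0.8171 R/h
B: 25.1 × (2.68/11.0)² = 1.490 R/h
Total = 0.8171 + 1.490 = 2.307 R/h.

2.31 R/h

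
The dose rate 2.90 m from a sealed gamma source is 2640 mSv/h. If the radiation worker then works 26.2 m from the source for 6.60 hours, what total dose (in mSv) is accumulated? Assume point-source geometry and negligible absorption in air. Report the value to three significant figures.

213 mSv

Using I₁d₁² = I₂d₂², rate at 26.2 m:
2640 × (2.90/26.2)² = 2640 × 0.01225 = 32.34 mSv/h.
Dose = rate × time = 32.34 mSv/h × 6.600 h = 213.4 mSv.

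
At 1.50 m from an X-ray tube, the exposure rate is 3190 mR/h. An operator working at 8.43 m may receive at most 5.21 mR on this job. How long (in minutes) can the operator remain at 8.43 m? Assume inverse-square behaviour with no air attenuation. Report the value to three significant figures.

3.10 min

Using I₁d₁² = I₂d₂², rate at 8.43 m:
3190 × (1.50/8.43)² = 3190 × 0.03166 = 101.0 mR/h.
Stay time = 5.21 mR ÷ 101.0 mR/h = 0.05158 h = 3.095 min.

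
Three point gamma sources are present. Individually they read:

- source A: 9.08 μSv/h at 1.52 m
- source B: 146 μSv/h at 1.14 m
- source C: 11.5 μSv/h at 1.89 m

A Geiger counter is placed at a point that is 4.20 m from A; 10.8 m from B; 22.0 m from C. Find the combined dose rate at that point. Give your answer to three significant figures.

2.90 μSv/h

By superposition, sum each source's inverse-square contribution:
A: 9.08 × (1.52/4.20)² = 1.189 μSv/h
B: 146 × (1.14/10.8)² = 1.627 μSv/h
C: 11.5 × (1.89/22.0)² = 0.08487 μSv/h
Total = 1.189 + 1.627 + 0.08487 = 2.901 μSv/h.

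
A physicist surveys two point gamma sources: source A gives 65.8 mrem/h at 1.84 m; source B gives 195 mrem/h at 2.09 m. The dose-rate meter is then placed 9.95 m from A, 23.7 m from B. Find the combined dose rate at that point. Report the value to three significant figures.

3.77 mrem/h

By superposition, sum each source's inverse-square contribution:
A: 65.8 × (1.84/9.95)² = 2.250 mrem/h
B: 195 × (2.09/23.7)² = 1.516 mrem/h
Total = 2.250 + 1.516 = 3.766 mrem/h.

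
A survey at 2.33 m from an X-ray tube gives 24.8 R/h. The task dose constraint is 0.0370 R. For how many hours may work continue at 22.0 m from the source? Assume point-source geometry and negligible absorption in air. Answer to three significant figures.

By the inverse-square law, rate at 22.0 m:
24.8 × (2.33/22.0)² = 24.8 × 0.01122 = 0.2783 R/h.
Stay time = 0.0370 R ÷ 0.2783 R/h = 0.1330 h.

0.133 h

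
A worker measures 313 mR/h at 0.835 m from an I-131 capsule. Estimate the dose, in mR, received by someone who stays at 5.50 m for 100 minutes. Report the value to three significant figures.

Applying the 1/r² law, rate at 5.50 m:
313 × (0.835/5.50)² = 313 × 0.02305 = 7.215 mR/h.
Dose = rate × time = 7.215 mR/h × 1.667 h = 12.03 mR.

12.0 mR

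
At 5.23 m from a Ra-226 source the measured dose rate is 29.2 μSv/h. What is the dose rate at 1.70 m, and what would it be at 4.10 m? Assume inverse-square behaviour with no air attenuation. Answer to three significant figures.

276 μSv/h; 47.5 μSv/h

Intensity scales as (d₁/d₂)², so
At 1.70 m: (5.23/1.70)² = 9.465, so 29.2 × 9.465 = 276.4 μSv/h
At 4.10 m: 276.4 × (1.70/4.10)² = 276.4 × 0.1719 = 47.51 μSv/h.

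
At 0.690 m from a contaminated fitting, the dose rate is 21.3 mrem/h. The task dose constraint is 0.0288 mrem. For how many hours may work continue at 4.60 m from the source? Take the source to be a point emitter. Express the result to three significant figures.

By the inverse-square law, rate at 4.60 m:
(0.690/4.60)² = 0.02250, so 21.3 × 0.02250 = 0.4793 mrem/h.
Stay time = 0.0288 mrem ÷ 0.4793 mrem/h = 0.06009 h.

0.0601 h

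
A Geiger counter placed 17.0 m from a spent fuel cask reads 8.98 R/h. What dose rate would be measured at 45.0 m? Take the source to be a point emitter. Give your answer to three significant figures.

1.28 R/h

Using I₁d₁² = I₂d₂², scaling from 17.0 m to 45.0 m:
8.98 × (17.0/45.0)² = 8.98 × 0.1427 = 1.281 R/h.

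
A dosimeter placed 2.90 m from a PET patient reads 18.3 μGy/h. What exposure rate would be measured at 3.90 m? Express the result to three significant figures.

Since intensity falls as 1/r², scaling from 2.90 m to 3.90 m:
18.3 × (2.90/3.90)² = 18.3 × 0.5529 = 10.12 μGy/h.

10.1 μGy/h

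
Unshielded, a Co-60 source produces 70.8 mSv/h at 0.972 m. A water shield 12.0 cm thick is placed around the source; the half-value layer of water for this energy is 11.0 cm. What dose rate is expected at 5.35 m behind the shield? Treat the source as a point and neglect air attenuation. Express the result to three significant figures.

1.10 mSv/h

Distance alone: 70.8 × (0.972/5.35)² = 70.8 × 0.03301 = 2.337 mSv/h.
Shield: 12.0/11.0 = 1.091 half-value layers → attenuation 2^(−1.091) = 0.4694.
Combined: 2.337 × 0.4694 = 1.097 mSv/h.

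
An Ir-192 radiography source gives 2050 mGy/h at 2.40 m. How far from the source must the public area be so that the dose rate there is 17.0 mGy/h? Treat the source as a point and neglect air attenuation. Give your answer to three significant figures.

26.4 m

By the inverse-square law, d₂ = d₁·√(I₁/I₂).
I₁/I₂ = 2050/17.0 = 120.6, so d₂ = 2.40 × √120.6 = 26.36 m.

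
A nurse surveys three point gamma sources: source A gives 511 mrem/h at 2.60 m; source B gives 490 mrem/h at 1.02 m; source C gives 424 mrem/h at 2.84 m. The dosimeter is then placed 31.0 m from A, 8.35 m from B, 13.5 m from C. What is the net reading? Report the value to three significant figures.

29.7 mrem/h

By superposition, sum each source's inverse-square contribution:
A: 511 × (2.60/31.0)² = 3.595 mrem/h
B: 490 × (1.02/8.35)² = 7.312 mrem/h
C: 424 × (2.84/13.5)² = 18.76 mrem/h
Total = 3.595 + 7.312 + 18.76 = 29.67 mrem/h.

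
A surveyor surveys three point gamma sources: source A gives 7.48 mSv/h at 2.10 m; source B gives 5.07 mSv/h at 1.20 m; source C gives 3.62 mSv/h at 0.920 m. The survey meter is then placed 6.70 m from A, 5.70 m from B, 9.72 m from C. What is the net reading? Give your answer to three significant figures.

0.992 mSv/h

Each source contributes Iᵢ·(dᵢ/rᵢ)²; contributions add.
A: 7.48 × (2.10/6.70)² = 0.7348 mSv/h
B: 5.07 × (1.20/5.70)² = 0.2247 mSv/h
C: 3.62 × (0.920/9.72)² = 0.03243 mSv/h
Total = 0.7348 + 0.2247 + 0.03243 = 0.9919 mSv/h.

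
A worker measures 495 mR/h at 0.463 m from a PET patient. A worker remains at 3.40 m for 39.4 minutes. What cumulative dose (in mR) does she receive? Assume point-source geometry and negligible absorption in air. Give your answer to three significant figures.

Since intensity falls as 1/r², rate at 3.40 m:
(0.463/3.40)² = 0.01854, so 495 × 0.01854 = 9.177 mR/h.
Dose = rate × time = 9.177 mR/h × 0.6567 h = 6.027 mR.

6.03 mR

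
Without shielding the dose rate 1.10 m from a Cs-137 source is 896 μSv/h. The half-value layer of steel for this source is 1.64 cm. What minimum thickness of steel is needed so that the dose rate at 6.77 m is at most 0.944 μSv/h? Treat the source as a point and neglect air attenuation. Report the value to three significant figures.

At 6.77 m, distance alone gives 896 × (1.10/6.77)² = 896 × 0.02640 = 23.65 μSv/h.
Further attenuation needed: 23.65/0.944 = 25.05.
n = log₂(25.05) = 4.647 half-value layers.
Thickness = 4.647 × 1.64 cm = 7.621 cm.

7.62 cm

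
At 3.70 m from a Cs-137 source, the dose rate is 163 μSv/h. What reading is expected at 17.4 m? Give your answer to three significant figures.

By the inverse-square law, the rate at 17.4 m is
(3.70/17.4)² = 0.04522, so 163 × 0.04522 = 7.371 μSv/h.

7.37 μSv/h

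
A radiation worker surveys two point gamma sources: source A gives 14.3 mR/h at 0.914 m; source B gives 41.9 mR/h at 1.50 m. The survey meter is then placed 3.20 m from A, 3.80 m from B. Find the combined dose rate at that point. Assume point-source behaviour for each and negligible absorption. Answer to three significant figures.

7.70 mR/h

By superposition, sum each source's inverse-square contribution:
A: 14.3 × (0.914/3.20)² = 1.167 mR/h
B: 41.9 × (1.50/3.80)² = 6.529 mR/h
Total = 1.167 + 6.529 = 7.696 mR/h.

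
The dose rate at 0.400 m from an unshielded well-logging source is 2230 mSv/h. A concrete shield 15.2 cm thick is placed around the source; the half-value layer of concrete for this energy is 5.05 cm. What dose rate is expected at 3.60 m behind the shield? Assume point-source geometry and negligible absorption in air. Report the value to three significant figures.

3.42 mSv/h

Distance alone: (0.400/3.60)² = 0.01235, so 2230 × 0.01235 = 27.54 mSv/h.
Shield: 15.2/5.05 = 3.010 half-value layers → attenuation 2^(−3.010) = 0.1241.
Combined: 27.54 × 0.1241 = 3.418 mSv/h.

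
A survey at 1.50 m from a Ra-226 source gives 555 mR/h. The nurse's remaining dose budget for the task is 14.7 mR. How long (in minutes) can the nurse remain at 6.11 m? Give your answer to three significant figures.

26.4 min

Using I₁d₁² = I₂d₂², rate at 6.11 m:
555 × (1.50/6.11)² = 555 × 0.06027 = 33.45 mR/h.
Stay time = 14.7 mR ÷ 33.45 mR/h = 0.4395 h = 26.37 min.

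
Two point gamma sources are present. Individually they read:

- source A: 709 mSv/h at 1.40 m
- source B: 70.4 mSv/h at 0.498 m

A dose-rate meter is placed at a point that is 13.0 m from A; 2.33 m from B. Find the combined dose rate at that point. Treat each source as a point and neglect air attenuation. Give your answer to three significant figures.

11.4 mSv/h

Each source contributes Iᵢ·(dᵢ/rᵢ)²; contributions add.
A: 709 × (1.40/13.0)² = 8.223 mSv/h
B: 70.4 × (0.498/2.33)² = 3.216 mSv/h
Total = 8.223 + 3.216 = 11.44 mSv/h.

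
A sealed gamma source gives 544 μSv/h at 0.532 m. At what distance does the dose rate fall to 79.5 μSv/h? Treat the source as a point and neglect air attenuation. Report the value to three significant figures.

By the inverse-square law, d₂ = d₁·√(I₁/I₂).
I₁/I₂ = 544/79.5 = 6.843, so d₂ = 0.532 × √6.843 = 1.392 m.

1.39 m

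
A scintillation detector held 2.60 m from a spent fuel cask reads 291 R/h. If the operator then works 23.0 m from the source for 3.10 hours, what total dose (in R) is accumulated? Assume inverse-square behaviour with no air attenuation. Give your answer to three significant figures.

11.5 R

Using I₁d₁² = I₂d₂², rate at 23.0 m:
(2.60/23.0)² = 0.01278, so 291 × 0.01278 = 3.719 R/h.
Dose = rate × time = 3.719 R/h × 3.100 h = 11.53 R.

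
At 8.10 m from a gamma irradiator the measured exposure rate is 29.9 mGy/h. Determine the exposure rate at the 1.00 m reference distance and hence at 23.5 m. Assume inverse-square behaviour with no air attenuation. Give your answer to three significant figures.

Since intensity falls as 1/r²,
At 1.00 m: (8.10/1.00)² = 65.61, so 29.9 × 65.61 = 1962 mGy/h
At 23.5 m: (1.00/23.5)² = 0.001811, so 1962 × 0.001811 = 3.553 mGy/h.

1960 mGy/h; 3.55 mGy/h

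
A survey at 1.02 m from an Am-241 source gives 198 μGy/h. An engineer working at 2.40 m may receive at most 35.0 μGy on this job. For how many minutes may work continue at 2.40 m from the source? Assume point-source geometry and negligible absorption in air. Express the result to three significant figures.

58.7 min

Intensity scales as (d₁/d₂)², so rate at 2.40 m:
198 × (1.02/2.40)² = 198 × 0.1806 = 35.76 μGy/h.
Stay time = 35.0 μGy ÷ 35.76 μGy/h = 0.9787 h = 58.72 min.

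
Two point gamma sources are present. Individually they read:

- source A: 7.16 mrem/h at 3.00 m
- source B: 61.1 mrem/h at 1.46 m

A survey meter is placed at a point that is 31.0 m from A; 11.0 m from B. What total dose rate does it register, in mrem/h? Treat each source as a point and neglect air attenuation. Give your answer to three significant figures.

1.14 mrem/h

By superposition, sum each source's inverse-square contribution:
A: 7.16 × (3.00/31.0)² = 0.06706 mrem/h
B: 61.1 × (1.46/11.0)² = 1.076 mrem/h
Total = 0.06706 + 1.076 = 1.143 mrem/h.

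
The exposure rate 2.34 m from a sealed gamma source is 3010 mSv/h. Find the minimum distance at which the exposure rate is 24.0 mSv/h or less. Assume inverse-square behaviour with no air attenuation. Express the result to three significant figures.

26.2 m

By the inverse-square law, d₂ = d₁·√(I₁/I₂).
I₁/I₂ = 3010/24.0 = 125.4, so d₂ = 2.34 × √125.4 = 26.20 m.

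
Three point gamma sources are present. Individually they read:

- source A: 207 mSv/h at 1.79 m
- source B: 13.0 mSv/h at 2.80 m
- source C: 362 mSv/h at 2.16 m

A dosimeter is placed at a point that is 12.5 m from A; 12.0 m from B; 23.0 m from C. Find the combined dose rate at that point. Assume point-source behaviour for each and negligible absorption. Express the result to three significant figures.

By superposition, sum each source's inverse-square contribution:
A: 207 × (1.79/12.5)² = 4.245 mSv/h
B: 13.0 × (2.80/12.0)² = 0.7078 mSv/h
C: 362 × (2.16/23.0)² = 3.193 mSv/h
Total = 4.245 + 0.7078 + 3.193 = 8.146 mSv/h.

8.15 mSv/h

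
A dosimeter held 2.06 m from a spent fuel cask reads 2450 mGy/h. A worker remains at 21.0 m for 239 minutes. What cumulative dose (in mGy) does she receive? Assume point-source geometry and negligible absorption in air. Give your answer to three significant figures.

93.9 mGy

Applying the 1/r² law, rate at 21.0 m:
(2.06/21.0)² = 0.009623, so 2450 × 0.009623 = 23.58 mGy/h.
Dose = rate × time = 23.58 mGy/h × 3.983 h = 93.92 mGy.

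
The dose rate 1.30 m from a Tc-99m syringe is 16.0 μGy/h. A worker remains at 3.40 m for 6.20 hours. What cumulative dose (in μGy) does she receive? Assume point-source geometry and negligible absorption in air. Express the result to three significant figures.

Since intensity falls as 1/r², rate at 3.40 m:
16.0 × (1.30/3.40)² = 16.0 × 0.1462 = 2.339 μGy/h.
Dose = rate × time = 2.339 μGy/h × 6.200 h = 14.50 μGy.

14.5 μGy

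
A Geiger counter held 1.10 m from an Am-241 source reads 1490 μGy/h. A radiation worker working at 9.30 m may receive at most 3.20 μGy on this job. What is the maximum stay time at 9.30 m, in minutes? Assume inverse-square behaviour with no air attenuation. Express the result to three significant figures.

9.21 min

By the inverse-square law, rate at 9.30 m:
(1.10/9.30)² = 0.01399, so 1490 × 0.01399 = 20.85 μGy/h.
Stay time = 3.20 μGy ÷ 20.85 μGy/h = 0.1535 h = 9.210 min.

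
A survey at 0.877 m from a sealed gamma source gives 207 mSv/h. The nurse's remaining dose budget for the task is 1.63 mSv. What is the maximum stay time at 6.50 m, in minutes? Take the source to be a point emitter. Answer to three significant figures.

Applying the 1/r² law, rate at 6.50 m:
(0.877/6.50)² = 0.01820, so 207 × 0.01820 = 3.767 mSv/h.
Stay time = 1.63 mSv ÷ 3.767 mSv/h = 0.4327 h = 25.96 min.

26.0 min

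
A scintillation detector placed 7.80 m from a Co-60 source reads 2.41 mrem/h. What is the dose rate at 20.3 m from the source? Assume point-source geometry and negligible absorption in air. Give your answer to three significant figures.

By the inverse-square law, scaling from 7.80 m to 20.3 m:
(7.80/20.3)² = 0.1476, so 2.41 × 0.1476 = 0.3557 mrem/h.

0.356 mrem/h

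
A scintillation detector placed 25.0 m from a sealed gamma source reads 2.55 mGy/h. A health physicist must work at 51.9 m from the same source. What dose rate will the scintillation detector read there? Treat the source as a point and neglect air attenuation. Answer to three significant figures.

0.592 mGy/h

Intensity scales as (d₁/d₂)², so scaling from 25.0 m to 51.9 m:
(25.0/51.9)² = 0.2320, so 2.55 × 0.2320 = 0.5916 mGy/h.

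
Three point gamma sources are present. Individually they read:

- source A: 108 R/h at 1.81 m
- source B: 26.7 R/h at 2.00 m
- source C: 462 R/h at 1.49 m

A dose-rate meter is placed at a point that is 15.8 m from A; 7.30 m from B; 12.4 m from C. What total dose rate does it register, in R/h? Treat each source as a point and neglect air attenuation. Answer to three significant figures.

Each source contributes Iᵢ·(dᵢ/rᵢ)²; contributions add.
A: 108 × (1.81/15.8)² = 1.417 R/h
B: 26.7 × (2.00/7.30)² = 2.004 R/h
C: 462 × (1.49/12.4)² = 6.671 R/h
Total = 1.417 + 2.004 + 6.671 = 10.09 R/h.

10.1 R/h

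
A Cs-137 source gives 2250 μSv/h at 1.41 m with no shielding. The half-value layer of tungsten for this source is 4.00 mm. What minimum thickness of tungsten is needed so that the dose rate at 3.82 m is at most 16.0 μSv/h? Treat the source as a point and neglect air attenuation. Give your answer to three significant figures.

At 3.82 m, distance alone gives (1.41/3.82)² = 0.1362, so 2250 × 0.1362 = 306.4 μSv/h.
Further attenuation needed: 306.4/16.0 = 19.15.
n = log₂(19.15) = 4.259 half-value layers.
Thickness = 4.259 × 4.00 mm = 17.04 mm.

17.0 mm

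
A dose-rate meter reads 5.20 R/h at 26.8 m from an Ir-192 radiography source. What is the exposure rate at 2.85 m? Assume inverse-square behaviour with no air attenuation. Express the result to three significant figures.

Since intensity falls as 1/r², the rate at 2.85 m is
5.20 × (26.8/2.85)² = 5.20 × 88.43 = 459.8 R/h.

460 R/h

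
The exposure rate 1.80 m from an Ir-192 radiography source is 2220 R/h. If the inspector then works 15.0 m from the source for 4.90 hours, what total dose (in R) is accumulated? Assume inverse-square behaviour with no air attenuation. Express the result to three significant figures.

Since intensity falls as 1/r², rate at 15.0 m:
(1.80/15.0)² = 0.01440, so 2220 × 0.01440 = 31.97 R/h.
Dose = rate × time = 31.97 R/h × 4.900 h = 156.7 R.

157 R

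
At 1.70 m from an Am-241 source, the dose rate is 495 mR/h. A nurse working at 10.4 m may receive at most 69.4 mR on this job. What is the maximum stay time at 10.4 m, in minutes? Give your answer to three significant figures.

By the inverse-square law, rate at 10.4 m:
495 × (1.70/10.4)² = 495 × 0.02672 = 13.23 mR/h.
Stay time = 69.4 mR ÷ 13.23 mR/h = 5.246 h = 314.8 min.

315 min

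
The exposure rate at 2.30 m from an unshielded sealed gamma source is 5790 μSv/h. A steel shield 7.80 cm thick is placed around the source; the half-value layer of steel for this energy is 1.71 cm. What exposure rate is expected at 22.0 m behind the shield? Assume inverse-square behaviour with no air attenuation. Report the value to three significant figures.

2.68 μSv/h

Distance alone: (2.30/22.0)² = 0.01093, so 5790 × 0.01093 = 63.28 μSv/h.
Shield: 7.80/1.71 = 4.561 half-value layers → attenuation 2^(−4.561) = 0.04236.
Combined: 63.28 × 0.04236 = 2.681 μSv/h.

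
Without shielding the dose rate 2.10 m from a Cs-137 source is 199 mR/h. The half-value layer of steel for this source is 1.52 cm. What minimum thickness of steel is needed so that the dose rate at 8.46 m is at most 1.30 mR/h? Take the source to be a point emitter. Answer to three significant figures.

4.92 cm

At 8.46 m, distance alone gives (2.10/8.46)² = 0.06162, so 199 × 0.06162 = 12.26 mR/h.
Further attenuation needed: 12.26/1.30 = 9.431.
n = log₂(9.431) = 3.237 half-value layers.
Thickness = 3.237 × 1.52 cm = 4.920 cm.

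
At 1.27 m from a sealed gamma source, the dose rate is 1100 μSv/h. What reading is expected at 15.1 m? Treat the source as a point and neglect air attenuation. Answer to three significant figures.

7.78 μSv/h

Since intensity falls as 1/r², the rate at 15.1 m is
(1.27/15.1)² = 0.007074, so 1100 × 0.007074 = 7.781 μSv/h.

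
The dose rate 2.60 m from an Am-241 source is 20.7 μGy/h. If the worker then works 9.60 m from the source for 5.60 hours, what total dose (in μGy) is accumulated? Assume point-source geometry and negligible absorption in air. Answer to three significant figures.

8.50 μGy

Applying the 1/r² law, rate at 9.60 m:
20.7 × (2.60/9.60)² = 20.7 × 0.07335 = 1.518 μGy/h.
Dose = rate × time = 1.518 μGy/h × 5.600 h = 8.501 μGy.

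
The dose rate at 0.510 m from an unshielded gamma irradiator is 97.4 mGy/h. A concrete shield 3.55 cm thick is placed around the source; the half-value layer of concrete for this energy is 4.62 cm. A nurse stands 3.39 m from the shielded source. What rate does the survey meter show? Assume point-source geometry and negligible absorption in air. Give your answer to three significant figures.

Distance alone: (0.510/3.39)² = 0.02263, so 97.4 × 0.02263 = 2.204 mGy/h.
Shield: 3.55/4.62 = 0.7684 half-value layers → attenuation 2^(−0.7684) = 0.5871.
Combined: 2.204 × 0.5871 = 1.294 mGy/h.

1.29 mGy/h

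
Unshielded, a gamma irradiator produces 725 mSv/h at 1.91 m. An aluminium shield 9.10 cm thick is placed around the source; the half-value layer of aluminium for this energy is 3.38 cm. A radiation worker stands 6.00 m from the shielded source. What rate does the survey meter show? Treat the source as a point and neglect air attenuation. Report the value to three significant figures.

11.4 mSv/h

Distance alone: 725 × (1.91/6.00)² = 725 × 0.1013 = 73.44 mSv/h.
Shield: 9.10/3.38 = 2.692 half-value layers → attenuation 2^(−2.692) = 0.1547.
Combined: 73.44 × 0.1547 = 11.36 mSv/h.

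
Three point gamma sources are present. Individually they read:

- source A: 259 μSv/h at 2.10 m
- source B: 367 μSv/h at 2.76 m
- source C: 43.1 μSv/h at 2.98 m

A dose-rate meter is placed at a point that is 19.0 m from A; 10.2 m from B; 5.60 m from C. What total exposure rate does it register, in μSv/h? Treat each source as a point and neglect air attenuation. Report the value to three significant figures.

42.2 μSv/h

By superposition, sum each source's inverse-square contribution:
A: 259 × (2.10/19.0)² = 3.164 μSv/h
B: 367 × (2.76/10.2)² = 26.87 μSv/h
C: 43.1 × (2.98/5.60)² = 12.20 μSv/h
Total = 3.164 + 26.87 + 12.20 = 42.23 μSv/h.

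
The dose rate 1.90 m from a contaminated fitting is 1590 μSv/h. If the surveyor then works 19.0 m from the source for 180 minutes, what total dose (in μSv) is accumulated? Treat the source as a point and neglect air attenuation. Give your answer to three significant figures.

By the inverse-square law, rate at 19.0 m:
1590 × (1.90/19.0)² = 1590 × 0.01000 = 15.90 μSv/h.
Dose = rate × time = 15.90 μSv/h × 3.000 h = 47.70 μSv.

47.7 μSv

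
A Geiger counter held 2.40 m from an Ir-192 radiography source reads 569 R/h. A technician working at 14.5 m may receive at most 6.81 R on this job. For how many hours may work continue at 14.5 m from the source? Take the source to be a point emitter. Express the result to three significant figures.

Applying the 1/r² law, rate at 14.5 m:
(2.40/14.5)² = 0.02740, so 569 × 0.02740 = 15.59 R/h.
Stay time = 6.81 R ÷ 15.59 R/h = 0.4368 h.

0.437 h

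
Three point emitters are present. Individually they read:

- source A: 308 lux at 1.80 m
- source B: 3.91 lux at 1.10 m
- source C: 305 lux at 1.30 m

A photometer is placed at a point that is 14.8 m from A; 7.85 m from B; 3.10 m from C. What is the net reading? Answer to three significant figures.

58.3 lux

By superposition, sum each source's inverse-square contribution:
A: 308 × (1.80/14.8)² = 4.556 lux
B: 3.91 × (1.10/7.85)² = 0.07678 lux
C: 305 × (1.30/3.10)² = 53.64 lux
Total = 4.556 + 0.07678 + 53.64 = 58.27 lux.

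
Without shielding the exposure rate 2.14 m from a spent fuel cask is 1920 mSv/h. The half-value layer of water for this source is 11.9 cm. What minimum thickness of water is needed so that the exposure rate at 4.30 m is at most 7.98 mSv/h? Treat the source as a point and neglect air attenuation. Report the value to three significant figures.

At 4.30 m, distance alone gives (2.14/4.30)² = 0.2477, so 1920 × 0.2477 = 475.6 mSv/h.
Further attenuation needed: 475.6/7.98 = 59.60.
n = log₂(59.60) = 5.897 half-value layers.
Thickness = 5.897 × 11.9 cm = 70.17 cm.

70.2 cm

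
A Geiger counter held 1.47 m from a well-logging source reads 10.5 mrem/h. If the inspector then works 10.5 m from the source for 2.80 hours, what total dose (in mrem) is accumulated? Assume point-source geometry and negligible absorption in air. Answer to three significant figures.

0.576 mrem

Using I₁d₁² = I₂d₂², rate at 10.5 m:
10.5 × (1.47/10.5)² = 10.5 × 0.01960 = 0.2058 mrem/h.
Dose = rate × time = 0.2058 mrem/h × 2.800 h = 0.5762 mrem.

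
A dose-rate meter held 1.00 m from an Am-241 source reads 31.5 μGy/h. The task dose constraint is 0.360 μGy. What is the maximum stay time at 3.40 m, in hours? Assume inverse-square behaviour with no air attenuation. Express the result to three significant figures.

Since intensity falls as 1/r², rate at 3.40 m:
(1.00/3.40)² = 0.08651, so 31.5 × 0.08651 = 2.725 μGy/h.
Stay time = 0.360 μGy ÷ 2.725 μGy/h = 0.1321 h.

0.132 h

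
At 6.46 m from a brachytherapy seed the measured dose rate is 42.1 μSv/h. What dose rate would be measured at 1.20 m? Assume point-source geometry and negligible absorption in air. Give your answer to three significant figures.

By the inverse-square law, scaling from 6.46 m to 1.20 m:
(6.46/1.20)² = 28.98, so 42.1 × 28.98 = 1220 μSv/h.

1220 μSv/h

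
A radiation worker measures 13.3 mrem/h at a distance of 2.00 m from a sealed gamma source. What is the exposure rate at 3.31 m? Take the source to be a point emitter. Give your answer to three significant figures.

Using I₁d₁² = I₂d₂², the rate at 3.31 m is
13.3 × (2.00/3.31)² = 13.3 × 0.3651 = 4.856 mrem/h.

4.86 mrem/h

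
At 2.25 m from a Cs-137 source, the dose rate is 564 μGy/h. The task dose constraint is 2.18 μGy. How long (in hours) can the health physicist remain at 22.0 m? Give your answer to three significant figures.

Applying the 1/r² law, rate at 22.0 m:
564 × (2.25/22.0)² = 564 × 0.01046 = 5.899 μGy/h.
Stay time = 2.18 μGy ÷ 5.899 μGy/h = 0.3696 h.

0.370 h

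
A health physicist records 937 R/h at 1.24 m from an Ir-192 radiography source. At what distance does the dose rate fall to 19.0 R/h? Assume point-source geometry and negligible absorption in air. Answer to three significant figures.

Intensity scales as (d₁/d₂)², so d₂ = d₁·√(I₁/I₂).
I₁/I₂ = 937/19.0 = 49.32, so d₂ = 1.24 × √49.32 = 8.708 m.

8.71 m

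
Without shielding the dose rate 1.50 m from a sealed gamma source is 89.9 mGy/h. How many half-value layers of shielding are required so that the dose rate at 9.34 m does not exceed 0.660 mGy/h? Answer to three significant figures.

At 9.34 m, distance alone gives (1.50/9.34)² = 0.02579, so 89.9 × 0.02579 = 2.319 mGy/h.
Further attenuation needed: 2.319/0.660 = 3.514.
n = log₂(3.514) = 1.813 half-value layers.

1.81 half-value layers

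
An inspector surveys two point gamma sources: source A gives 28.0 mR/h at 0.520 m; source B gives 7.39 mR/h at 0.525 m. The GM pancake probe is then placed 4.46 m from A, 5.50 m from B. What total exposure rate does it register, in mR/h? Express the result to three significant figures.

0.448 mR/h

By superposition, sum each source's inverse-square contribution:
A: 28.0 × (0.520/4.46)² = 0.3806 mR/h
B: 7.39 × (0.525/5.50)² = 0.06733 mR/h
Total = 0.3806 + 0.06733 = 0.4479 mR/h.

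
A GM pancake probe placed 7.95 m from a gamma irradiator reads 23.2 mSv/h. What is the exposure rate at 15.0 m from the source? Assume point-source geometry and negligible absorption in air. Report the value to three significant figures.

6.52 mSv/h

Intensity scales as (d₁/d₂)², so scaling from 7.95 m to 15.0 m:
(7.95/15.0)² = 0.2809, so 23.2 × 0.2809 = 6.517 mSv/h.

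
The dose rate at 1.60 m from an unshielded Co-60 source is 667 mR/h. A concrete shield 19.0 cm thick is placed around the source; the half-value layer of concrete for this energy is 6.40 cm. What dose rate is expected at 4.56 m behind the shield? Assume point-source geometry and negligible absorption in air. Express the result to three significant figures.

10.5 mR/h

Distance alone: (1.60/4.56)² = 0.1231, so 667 × 0.1231 = 82.11 mR/h.
Shield: 19.0/6.40 = 2.969 half-value layers → attenuation 2^(−2.969) = 0.1277.
Combined: 82.11 × 0.1277 = 10.49 mR/h.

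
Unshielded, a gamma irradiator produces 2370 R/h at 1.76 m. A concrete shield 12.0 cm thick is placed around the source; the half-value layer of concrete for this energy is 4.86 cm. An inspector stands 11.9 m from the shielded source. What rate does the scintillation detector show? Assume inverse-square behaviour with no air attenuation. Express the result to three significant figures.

9.36 R/h

Distance alone: 2370 × (1.76/11.9)² = 2370 × 0.02187 = 51.83 R/h.
Shield: 12.0/4.86 = 2.469 half-value layers → attenuation 2^(−2.469) = 0.1806.
Combined: 51.83 × 0.1806 = 9.360 R/h.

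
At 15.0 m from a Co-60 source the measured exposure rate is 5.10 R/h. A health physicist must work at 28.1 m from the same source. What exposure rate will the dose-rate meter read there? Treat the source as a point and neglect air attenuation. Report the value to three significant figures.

Since intensity falls as 1/r², scaling from 15.0 m to 28.1 m:
5.10 × (15.0/28.1)² = 5.10 × 0.2850 = 1.453 R/h.

1.45 R/h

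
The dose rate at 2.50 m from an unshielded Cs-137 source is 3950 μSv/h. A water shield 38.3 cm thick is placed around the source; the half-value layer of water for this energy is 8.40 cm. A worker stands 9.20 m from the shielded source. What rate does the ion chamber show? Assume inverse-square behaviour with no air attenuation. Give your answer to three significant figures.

Distance alone: (2.50/9.20)² = 0.07384, so 3950 × 0.07384 = 291.7 μSv/h.
Shield: 38.3/8.40 = 4.560 half-value layers → attenuation 2^(−4.560) = 0.04239.
Combined: 291.7 × 0.04239 = 12.37 μSv/h.

12.4 μSv/h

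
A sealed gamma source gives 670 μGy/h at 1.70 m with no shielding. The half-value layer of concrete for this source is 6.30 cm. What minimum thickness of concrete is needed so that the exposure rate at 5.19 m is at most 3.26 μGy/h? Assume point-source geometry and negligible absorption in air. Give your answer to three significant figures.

At 5.19 m, distance alone gives (1.70/5.19)² = 0.1073, so 670 × 0.1073 = 71.89 μGy/h.
Further attenuation needed: 71.89/3.26 = 22.05.
n = log₂(22.05) = 4.463 half-value layers.
Thickness = 4.463 × 6.30 cm = 28.12 cm.

28.1 cm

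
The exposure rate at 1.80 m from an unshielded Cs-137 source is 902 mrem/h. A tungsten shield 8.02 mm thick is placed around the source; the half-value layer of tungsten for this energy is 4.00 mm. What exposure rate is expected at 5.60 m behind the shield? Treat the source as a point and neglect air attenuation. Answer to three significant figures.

Distance alone: (1.80/5.60)² = 0.1033, so 902 × 0.1033 = 93.18 mrem/h.
Shield: 8.02/4.00 = 2.005 half-value layers → attenuation 2^(−2.005) = 0.2491.
Combined: 93.18 × 0.2491 = 23.21 mrem/h.

23.2 mrem/h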